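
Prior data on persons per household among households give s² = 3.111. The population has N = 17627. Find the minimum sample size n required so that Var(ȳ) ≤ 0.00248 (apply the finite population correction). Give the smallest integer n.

1172

Without fpc, n₀ = s²/D = 3.111/0.00248 = 1254.4355.
With fpc, (1 − n/N)·s²/n ≤ D requires n ≥ n₀/(1 + n₀/N) = 1254.4355/(1 + 1254.4355/17627) = 1171.0939.
Rounding up, n = 1172.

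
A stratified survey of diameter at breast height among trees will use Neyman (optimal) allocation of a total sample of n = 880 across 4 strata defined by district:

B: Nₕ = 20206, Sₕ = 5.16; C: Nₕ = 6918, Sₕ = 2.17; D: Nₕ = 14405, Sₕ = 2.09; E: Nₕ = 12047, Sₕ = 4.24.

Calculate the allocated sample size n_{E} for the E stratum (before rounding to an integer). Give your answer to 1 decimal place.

Neyman allocation: nₕ = n·NₕSₕ / Σⱼ NⱼSⱼ.
Σ NⱼSⱼ = 20206·5.16 + 6918·2.17 + 14405·2.09 + 12047·4.24 = 200460.75.
n_{E} = 880·12047·4.24 / 200460.75 = 224.2.

224.2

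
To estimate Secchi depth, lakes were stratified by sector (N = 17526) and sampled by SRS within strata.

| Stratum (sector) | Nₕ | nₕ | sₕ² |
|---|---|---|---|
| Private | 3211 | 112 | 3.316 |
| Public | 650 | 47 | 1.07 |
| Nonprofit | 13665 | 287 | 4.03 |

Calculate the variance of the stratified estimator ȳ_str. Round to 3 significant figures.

0.00935

Var(ȳ_str) = Σₕ Wₕ²(1 − fₕ)sₕ²/nₕ with Wₕ = Nₕ/N, N = 17526.
Private: Wₕ = 0.18321351; term = 0.18321351²·(1 − 0.03488010)·3.316/112 = 9.5916377 × 10^-4.
Public: Wₕ = 0.03708776; term = 0.03708776²·(1 − 0.07230769)·1.07/47 = 2.9050324 × 10^-5.
Nonprofit: Wₕ = 0.77969873; term = 0.77969873²·(1 − 0.02100256)·4.03/287 = 0.0083571532.
Sum = 0.0093453673.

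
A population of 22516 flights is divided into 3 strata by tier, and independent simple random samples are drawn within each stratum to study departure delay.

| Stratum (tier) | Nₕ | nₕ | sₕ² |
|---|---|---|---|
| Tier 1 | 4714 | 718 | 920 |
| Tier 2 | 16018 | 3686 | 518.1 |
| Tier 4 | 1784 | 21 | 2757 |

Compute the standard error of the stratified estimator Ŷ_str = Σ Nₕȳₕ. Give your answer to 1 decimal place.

Var(Ŷ_str) = Σₕ Nₕ²(1 − fₕ)sₕ²/nₕ.
Tier 1: 4714²·(1 − 718/4714)·920/718 = 2.413673 × 10^7.
Tier 2: 16018²·(1 − 3686/16018)·518.1/3686 = 2.7765153 × 10^7.
Tier 4: 1784²·(1 − 21/1784)·2757/21 = 4.1291878 × 10^8.
Sum = 4.6482066 × 10^8.
SE = √(4.6482066 × 10^8) = 21559.7.

21559.7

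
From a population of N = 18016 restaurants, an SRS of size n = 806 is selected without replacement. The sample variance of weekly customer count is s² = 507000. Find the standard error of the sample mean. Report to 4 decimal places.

24.5131

Under SRS without replacement, Var(ȳ) = (1 − f)·s²/n with f = n/N = 806/18016 = 0.04473801.
Var(ȳ) = (1 − 0.04473801)·507000/806 = 0.95526199·629.03226 = 600.89061.
SE(ȳ) = √(600.89061) = 24.5131.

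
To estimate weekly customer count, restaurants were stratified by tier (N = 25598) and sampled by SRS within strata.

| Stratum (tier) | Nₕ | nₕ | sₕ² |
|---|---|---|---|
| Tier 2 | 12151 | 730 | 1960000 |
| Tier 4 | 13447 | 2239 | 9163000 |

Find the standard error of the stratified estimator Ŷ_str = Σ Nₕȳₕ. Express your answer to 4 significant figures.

994700

Var(Ŷ_str) = Σₕ Nₕ²(1 − fₕ)sₕ²/nₕ.
Tier 2: 12151²·(1 − 730/12151)·1960000/730 = 3.7260559 × 10^11.
Tier 4: 13447²·(1 − 2239/13447)·9163000/2239 = 6.1678971 × 10^11.
Sum = 9.893953 × 10^11.
SE = √(9.893953 × 10^11) = 994700.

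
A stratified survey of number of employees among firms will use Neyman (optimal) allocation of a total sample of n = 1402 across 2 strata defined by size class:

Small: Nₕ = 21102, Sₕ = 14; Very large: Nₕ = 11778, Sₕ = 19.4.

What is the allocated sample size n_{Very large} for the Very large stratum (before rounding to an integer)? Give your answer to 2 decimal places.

611.44

Neyman allocation: nₕ = n·NₕSₕ / Σⱼ NⱼSⱼ.
Σ NⱼSⱼ = 21102·14 + 11778·19.4 = 523921.2.
n_{Very large} = 1402·11778·19.4 / 523921.2 = 611.44.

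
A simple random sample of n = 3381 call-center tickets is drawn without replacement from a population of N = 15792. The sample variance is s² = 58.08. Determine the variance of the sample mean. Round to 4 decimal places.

Under SRS without replacement, Var(ȳ) = (1 − f)·s²/n with f = n/N = 3381/15792 = 0.21409574.
Var(ȳ) = (1 − 0.21409574)·58.08/3381 = 0.78590426·0.01717835 = 0.013500538.

0.0135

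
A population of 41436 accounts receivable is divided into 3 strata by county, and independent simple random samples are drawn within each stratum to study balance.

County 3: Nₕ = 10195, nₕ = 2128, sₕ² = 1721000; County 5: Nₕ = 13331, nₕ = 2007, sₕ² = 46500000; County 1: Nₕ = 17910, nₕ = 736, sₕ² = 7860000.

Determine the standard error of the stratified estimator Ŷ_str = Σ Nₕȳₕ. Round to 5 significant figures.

2.6170 × 10^6

Var(Ŷ_str) = Σₕ Nₕ²(1 − fₕ)sₕ²/nₕ.
County 3: 10195²·(1 − 2128/10195)·1721000/2128 = 6.6513306 × 10^10.
County 5: 13331²·(1 − 2007/13331)·46500000/2007 = 3.4975841 × 10^12.
County 1: 17910²·(1 − 736/17910)·7860000/736 = 3.2848215 × 10^12.
Sum = 6.8489189 × 10^12.
SE = √(6.8489189 × 10^12) = 2.6170 × 10^6.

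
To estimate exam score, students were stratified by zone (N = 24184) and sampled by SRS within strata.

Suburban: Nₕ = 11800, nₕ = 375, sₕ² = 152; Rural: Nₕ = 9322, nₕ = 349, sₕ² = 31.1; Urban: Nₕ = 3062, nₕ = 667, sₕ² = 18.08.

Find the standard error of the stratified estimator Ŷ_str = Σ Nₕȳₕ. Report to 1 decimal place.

Var(Ŷ_str) = Σₕ Nₕ²(1 − fₕ)sₕ²/nₕ.
Suburban: 11800²·(1 − 375/11800)·152/375 = 5.4645013 × 10^7.
Rural: 9322²·(1 − 349/9322)·31.1/349 = 7.4538685 × 10^6.
Urban: 3062²·(1 − 667/3062)·18.08/667 = 198784.86.
Sum = 6.2297666 × 10^7.
SE = √(6.2297666 × 10^7) = 7892.9.

7892.9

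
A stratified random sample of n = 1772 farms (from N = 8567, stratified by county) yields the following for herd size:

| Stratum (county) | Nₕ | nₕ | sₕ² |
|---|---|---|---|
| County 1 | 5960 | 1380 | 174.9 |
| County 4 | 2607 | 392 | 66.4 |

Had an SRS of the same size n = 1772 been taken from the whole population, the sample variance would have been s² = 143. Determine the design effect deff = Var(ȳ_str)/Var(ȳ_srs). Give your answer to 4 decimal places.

0.9446

Var(ȳ_str) = Σ Wₕ²(1−fₕ)sₕ²/nₕ with Wₕ = Nₕ/8567:
  County 1: (5960/8567)²·(1−1380/5960)·174.9/1380 = 0.047137324
  County 4: (2607/8567)²·(1−392/2607)·66.4/392 = 0.01332721
  → Var(ȳ_str) = 0.060464534.
Var(ȳ_srs) = (1 − 1772/8567)·143/1772 = 0.064007817.
deff = 0.060464534 / 0.064007817 = 0.9446.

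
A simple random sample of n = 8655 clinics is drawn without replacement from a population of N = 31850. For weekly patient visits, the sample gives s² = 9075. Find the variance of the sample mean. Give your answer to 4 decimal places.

Under SRS without replacement, Var(ȳ) = (1 − f)·s²/n with f = n/N = 8655/31850 = 0.27174254.
Var(ȳ) = (1 − 0.27174254)·9075/8655 = 0.72825746·1.0485269 = 0.76359751.

0.7636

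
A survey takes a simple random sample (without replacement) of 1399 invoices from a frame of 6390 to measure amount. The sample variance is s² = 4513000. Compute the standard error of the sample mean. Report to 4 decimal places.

50.1958

Under SRS without replacement, Var(ȳ) = (1 − f)·s²/n with f = n/N = 1399/6390 = 0.21893584.
Var(ȳ) = (1 − 0.21893584)·4513000/1399 = 0.78106416·3225.8756 = 2519.6158.
SE(ȳ) = √(2519.6158) = 50.1958.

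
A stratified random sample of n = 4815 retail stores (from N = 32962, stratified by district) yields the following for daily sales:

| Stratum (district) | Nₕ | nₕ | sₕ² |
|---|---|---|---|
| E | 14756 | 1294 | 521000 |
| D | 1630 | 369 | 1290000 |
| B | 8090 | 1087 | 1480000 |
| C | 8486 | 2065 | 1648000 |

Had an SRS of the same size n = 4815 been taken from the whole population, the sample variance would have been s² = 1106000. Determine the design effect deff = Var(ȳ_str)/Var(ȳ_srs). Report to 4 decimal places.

0.9750

Var(ȳ_str) = Σ Wₕ²(1−fₕ)sₕ²/nₕ with Wₕ = Nₕ/32962:
  E: (14756/32962)²·(1−1294/14756)·521000/1294 = 73.613009
  D: (1630/32962)²·(1−369/1630)·1290000/369 = 6.6136152
  B: (8090/32962)²·(1−1087/8090)·1480000/1087 = 70.996626
  C: (8486/32962)²·(1−2065/8486)·1648000/2065 = 40.023562
  → Var(ȳ_str) = 191.24681.
Var(ȳ_srs) = (1 − 4815/32962)·1106000/4815 = 196.14507.
deff = 191.24681 / 196.14507 = 0.9750.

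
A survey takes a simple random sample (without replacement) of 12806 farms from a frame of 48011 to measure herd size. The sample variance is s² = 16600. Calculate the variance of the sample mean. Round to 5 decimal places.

Under SRS without replacement, Var(ȳ) = (1 − f)·s²/n with f = n/N = 12806/48011 = 0.26673054.
Var(ȳ) = (1 − 0.26673054)·16600/12806 = 0.73326946·1.2962674 = 0.95051328.

0.95051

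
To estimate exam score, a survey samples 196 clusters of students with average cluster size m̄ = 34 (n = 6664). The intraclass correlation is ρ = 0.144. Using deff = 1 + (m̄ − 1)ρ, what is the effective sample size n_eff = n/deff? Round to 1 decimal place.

1158.6

deff = 1 + (34 − 1)·0.144 = 1 + 4.752 = 5.752.
n_eff = 6664 / 5.752 = 1158.6.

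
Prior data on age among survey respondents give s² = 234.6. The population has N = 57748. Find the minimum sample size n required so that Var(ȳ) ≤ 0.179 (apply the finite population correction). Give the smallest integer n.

1282

Without fpc, n₀ = s²/D = 234.6/0.179 = 1310.6145.
With fpc, (1 − n/N)·s²/n ≤ D requires n ≥ n₀/(1 + n₀/N) = 1310.6145/(1 + 1310.6145/57748) = 1281.5297.
Rounding up, n = 1282.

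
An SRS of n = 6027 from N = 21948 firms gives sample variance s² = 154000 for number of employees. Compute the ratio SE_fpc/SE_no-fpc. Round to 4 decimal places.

f = n/N = 6027/21948 = 0.27460361.
SE_no-fpc = √(s²/n) = 5.0548674; SE_fpc = √((1−f)s²/n) = 4.3052409.
Ratio = √(1−f) = 0.85170206.

0.8517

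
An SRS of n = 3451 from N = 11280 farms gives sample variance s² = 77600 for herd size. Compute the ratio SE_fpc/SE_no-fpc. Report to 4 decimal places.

0.8331

f = n/N = 3451/11280 = 0.30593972.
SE_no-fpc = √(s²/n) = 4.7419654; SE_fpc = √((1−f)s²/n) = 3.9505447.
Ratio = √(1−f) = 0.83310280.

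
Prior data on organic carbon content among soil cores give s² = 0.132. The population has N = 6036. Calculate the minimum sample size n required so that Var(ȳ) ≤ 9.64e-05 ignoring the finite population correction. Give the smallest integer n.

1370

Without fpc, n₀ = s²/D = 0.132/9.64e-05 = 1369.2946.
Rounding up, n = 1370.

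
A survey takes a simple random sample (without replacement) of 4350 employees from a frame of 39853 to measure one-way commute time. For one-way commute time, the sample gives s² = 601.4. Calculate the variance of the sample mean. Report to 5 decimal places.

0.12316

Under SRS without replacement, Var(ȳ) = (1 − f)·s²/n with f = n/N = 4350/39853 = 0.10915113.
Var(ȳ) = (1 − 0.10915113)·601.4/4350 = 0.89084887·0.13825287 = 0.12316242.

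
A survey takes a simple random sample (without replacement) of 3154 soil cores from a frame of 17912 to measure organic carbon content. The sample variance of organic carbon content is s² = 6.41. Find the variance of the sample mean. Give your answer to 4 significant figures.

Under SRS without replacement, Var(ȳ) = (1 − f)·s²/n with f = n/N = 3154/17912 = 0.17608307.
Var(ȳ) = (1 − 0.17608307)·6.41/3154 = 0.82391693·0.0020323399 = 0.0016744792.

0.001674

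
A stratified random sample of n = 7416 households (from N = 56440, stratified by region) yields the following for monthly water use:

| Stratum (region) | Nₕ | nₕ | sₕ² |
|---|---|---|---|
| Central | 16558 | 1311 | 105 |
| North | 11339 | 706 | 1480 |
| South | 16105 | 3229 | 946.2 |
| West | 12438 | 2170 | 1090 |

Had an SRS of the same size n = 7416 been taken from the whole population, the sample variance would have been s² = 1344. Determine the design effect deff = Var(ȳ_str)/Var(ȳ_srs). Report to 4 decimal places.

Var(ȳ_str) = Σ Wₕ²(1−fₕ)sₕ²/nₕ with Wₕ = Nₕ/56440:
  Central: (16558/56440)²·(1−1311/16558)·105/1311 = 0.0063475317
  North: (11339/56440)²·(1−706/11339)·1480/706 = 0.079343905
  South: (16105/56440)²·(1−3229/16105)·946.2/3229 = 0.019075792
  West: (12438/56440)²·(1−2170/12438)·1090/2170 = 0.020138595
  → Var(ȳ_str) = 0.12490582.
Var(ȳ_srs) = (1 − 7416/56440)·1344/7416 = 0.15741687.
deff = 0.12490582 / 0.15741687 = 0.7935.

0.7935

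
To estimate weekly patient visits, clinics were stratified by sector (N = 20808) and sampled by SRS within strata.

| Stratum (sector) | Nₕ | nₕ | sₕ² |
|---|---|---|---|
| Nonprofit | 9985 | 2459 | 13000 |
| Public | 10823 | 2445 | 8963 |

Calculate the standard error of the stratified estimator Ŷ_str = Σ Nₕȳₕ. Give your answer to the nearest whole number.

Var(Ŷ_str) = Σₕ Nₕ²(1 − fₕ)sₕ²/nₕ.
Nonprofit: 9985²·(1 − 2459/9985)·13000/2459 = 3.9728037 × 10^8.
Public: 10823²·(1 − 2445/10823)·8963/2445 = 3.3240117 × 10^8.
Sum = 7.2968154 × 10^8.
SE = √(7.2968154 × 10^8) = 27013.

27013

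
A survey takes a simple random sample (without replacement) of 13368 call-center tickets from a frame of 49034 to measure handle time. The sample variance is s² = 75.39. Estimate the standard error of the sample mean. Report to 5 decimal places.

Under SRS without replacement, Var(ȳ) = (1 − f)·s²/n with f = n/N = 13368/49034 = 0.27262716.
Var(ȳ) = (1 − 0.27262716)·75.39/13368 = 0.72737284·0.0056395871 = 0.0041020825.
SE(ȳ) = √(0.0041020825) = 0.06405.

0.06405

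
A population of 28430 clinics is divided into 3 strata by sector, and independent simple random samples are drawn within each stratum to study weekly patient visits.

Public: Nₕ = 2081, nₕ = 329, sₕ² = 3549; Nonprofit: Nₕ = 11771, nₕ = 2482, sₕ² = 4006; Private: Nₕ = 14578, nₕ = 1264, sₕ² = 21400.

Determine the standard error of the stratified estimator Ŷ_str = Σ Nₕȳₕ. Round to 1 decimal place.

Var(Ŷ_str) = Σₕ Nₕ²(1 − fₕ)sₕ²/nₕ.
Public: 2081²·(1 − 329/2081)·3549/329 = 3.9329306 × 10^7.
Nonprofit: 11771²·(1 − 2482/11771)·4006/2482 = 1.7647837 × 10^8.
Private: 14578²·(1 − 1264/14578)·21400/1264 = 3.2860427 × 10^9.
Sum = 3.5018504 × 10^9.
SE = √(3.5018504 × 10^9) = 59176.4.

59176.4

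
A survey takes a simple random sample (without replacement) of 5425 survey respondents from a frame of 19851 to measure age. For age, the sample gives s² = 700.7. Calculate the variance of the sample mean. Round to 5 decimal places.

Under SRS without replacement, Var(ȳ) = (1 − f)·s²/n with f = n/N = 5425/19851 = 0.27328598.
Var(ȳ) = (1 − 0.27328598)·700.7/5425 = 0.72671402·0.12916129 = 0.09386332.

0.09386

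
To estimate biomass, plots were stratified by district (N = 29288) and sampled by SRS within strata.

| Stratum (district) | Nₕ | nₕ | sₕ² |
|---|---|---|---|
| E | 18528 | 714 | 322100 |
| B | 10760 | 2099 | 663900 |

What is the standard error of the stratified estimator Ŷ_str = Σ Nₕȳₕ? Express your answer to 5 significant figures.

422340

Var(Ŷ_str) = Σₕ Nₕ²(1 − fₕ)sₕ²/nₕ.
E: 18528²·(1 − 714/18528)·322100/714 = 1.4889582 × 10^11.
B: 10760²·(1 − 2099/10760)·663900/2099 = 2.9476135 × 10^10.
Sum = 1.7837196 × 10^11.
SE = √(1.7837196 × 10^11) = 422340.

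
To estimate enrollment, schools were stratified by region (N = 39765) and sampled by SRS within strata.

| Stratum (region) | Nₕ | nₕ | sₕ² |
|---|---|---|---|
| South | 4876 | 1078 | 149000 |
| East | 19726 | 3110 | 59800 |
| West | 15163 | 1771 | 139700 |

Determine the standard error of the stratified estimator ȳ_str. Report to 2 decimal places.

3.97

Var(ȳ_str) = Σₕ Wₕ²(1 − fₕ)sₕ²/nₕ with Wₕ = Nₕ/N, N = 39765.
South: Wₕ = 0.12262039; term = 0.12262039²·(1 − 0.22108285)·149000/1078 = 1.6187664.
East: Wₕ = 0.49606438; term = 0.49606438²·(1 − 0.15765994)·59800/3110 = 3.9856975.
West: Wₕ = 0.38131523; term = 0.38131523²·(1 − 0.11679747)·139700/1771 = 10.12993.
Sum = 15.734394.
SE = √(15.734394) = 3.97.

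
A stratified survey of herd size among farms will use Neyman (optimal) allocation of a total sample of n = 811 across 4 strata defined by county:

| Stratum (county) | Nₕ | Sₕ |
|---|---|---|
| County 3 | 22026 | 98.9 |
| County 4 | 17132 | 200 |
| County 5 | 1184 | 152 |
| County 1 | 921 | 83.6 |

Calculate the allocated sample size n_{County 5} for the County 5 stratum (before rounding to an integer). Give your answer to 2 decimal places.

24.90

Neyman allocation: nₕ = n·NₕSₕ / Σⱼ NⱼSⱼ.
Σ NⱼSⱼ = 22026·98.9 + 17132·200 + 1184·152 + 921·83.6 = 5.861735 × 10^6.
n_{County 5} = 811·1184·152 / (5.861735 × 10^6) = 24.90.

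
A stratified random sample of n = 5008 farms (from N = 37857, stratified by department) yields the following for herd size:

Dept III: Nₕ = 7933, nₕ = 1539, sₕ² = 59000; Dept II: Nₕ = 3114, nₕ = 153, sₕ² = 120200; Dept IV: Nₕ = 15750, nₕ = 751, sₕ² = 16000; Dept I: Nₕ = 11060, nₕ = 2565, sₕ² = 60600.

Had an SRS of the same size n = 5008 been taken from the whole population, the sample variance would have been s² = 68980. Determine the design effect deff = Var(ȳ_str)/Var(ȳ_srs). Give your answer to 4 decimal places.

0.9599

Var(ȳ_str) = Σ Wₕ²(1−fₕ)sₕ²/nₕ with Wₕ = Nₕ/37857:
  Dept III: (7933/37857)²·(1−1539/7933)·59000/1539 = 1.3568477
  Dept II: (3114/37857)²·(1−153/3114)·120200/153 = 5.0544937
  Dept IV: (15750/37857)²·(1−751/15750)·16000/751 = 3.511806
  Dept I: (11060/37857)²·(1−2565/11060)·60600/2565 = 1.5488572
  → Var(ȳ_str) = 11.472005.
Var(ȳ_srs) = (1 − 5008/37857)·68980/5008 = 11.951842.
deff = 11.472005 / 11.951842 = 0.9599.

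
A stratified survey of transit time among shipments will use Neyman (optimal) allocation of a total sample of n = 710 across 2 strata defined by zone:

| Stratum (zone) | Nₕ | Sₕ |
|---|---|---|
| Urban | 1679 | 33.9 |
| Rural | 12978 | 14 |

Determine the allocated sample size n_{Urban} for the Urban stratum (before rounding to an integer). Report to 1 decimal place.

Neyman allocation: nₕ = n·NₕSₕ / Σⱼ NⱼSⱼ.
Σ NⱼSⱼ = 1679·33.9 + 12978·14 = 238610.1.
n_{Urban} = 710·1679·33.9 / 238610.1 = 169.4.

169.4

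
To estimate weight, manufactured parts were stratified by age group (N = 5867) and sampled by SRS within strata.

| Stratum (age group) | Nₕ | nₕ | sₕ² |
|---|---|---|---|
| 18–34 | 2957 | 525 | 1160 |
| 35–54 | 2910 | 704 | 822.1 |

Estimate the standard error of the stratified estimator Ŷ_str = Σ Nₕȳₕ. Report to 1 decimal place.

4835.9

Var(Ŷ_str) = Σₕ Nₕ²(1 − fₕ)sₕ²/nₕ.
18–34: 2957²·(1 − 525/2957)·1160/525 = 1.5889623 × 10^7.
35–54: 2910²·(1 − 704/2910)·822.1/704 = 7.4963609 × 10^6.
Sum = 2.3385984 × 10^7.
SE = √(2.3385984 × 10^7) = 4835.9.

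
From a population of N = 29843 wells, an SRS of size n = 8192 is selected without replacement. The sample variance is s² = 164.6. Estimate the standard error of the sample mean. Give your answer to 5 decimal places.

0.12074

Under SRS without replacement, Var(ȳ) = (1 − f)·s²/n with f = n/N = 8192/29843 = 0.27450323.
Var(ȳ) = (1 − 0.27450323)·164.6/8192 = 0.72549677·0.020092773 = 0.014577242.
SE(ȳ) = √(0.014577242) = 0.12074.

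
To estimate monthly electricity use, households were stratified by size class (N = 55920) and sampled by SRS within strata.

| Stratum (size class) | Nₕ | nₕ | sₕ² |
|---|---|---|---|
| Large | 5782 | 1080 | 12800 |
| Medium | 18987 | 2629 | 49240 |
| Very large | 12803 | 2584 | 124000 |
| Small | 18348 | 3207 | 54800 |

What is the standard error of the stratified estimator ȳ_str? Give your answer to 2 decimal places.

2.34

Var(ȳ_str) = Σₕ Wₕ²(1 − fₕ)sₕ²/nₕ with Wₕ = Nₕ/N, N = 55920.
Large: Wₕ = 0.10339771; term = 0.10339771²·(1 − 0.18678658)·12800/1080 = 0.1030416.
Medium: Wₕ = 0.33953863; term = 0.33953863²·(1 − 0.13846316)·49240/2629 = 1.8602859.
Very large: Wₕ = 0.22895207; term = 0.22895207²·(1 − 0.20182770)·124000/2584 = 2.0077748.
Small: Wₕ = 0.32811159; term = 0.32811159²·(1 − 0.17478744)·54800/3207 = 1.5180657.
Sum = 5.489168.
SE = √(5.489168) = 2.34.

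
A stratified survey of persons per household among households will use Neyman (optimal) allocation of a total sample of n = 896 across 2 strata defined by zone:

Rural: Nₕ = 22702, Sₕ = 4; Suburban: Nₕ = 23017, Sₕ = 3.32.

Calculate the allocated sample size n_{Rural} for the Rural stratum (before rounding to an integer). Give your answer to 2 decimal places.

Neyman allocation: nₕ = n·NₕSₕ / Σⱼ NⱼSⱼ.
Σ NⱼSⱼ = 22702·4 + 23017·3.32 = 167224.44.
n_{Rural} = 896·22702·4 / 167224.44 = 486.56.

486.56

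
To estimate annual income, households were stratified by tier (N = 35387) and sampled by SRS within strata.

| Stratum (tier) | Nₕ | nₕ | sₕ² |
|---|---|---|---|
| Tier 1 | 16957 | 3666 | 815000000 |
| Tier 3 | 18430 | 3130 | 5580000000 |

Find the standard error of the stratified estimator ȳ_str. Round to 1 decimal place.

664.4

Var(ȳ_str) = Σₕ Wₕ²(1 − fₕ)sₕ²/nₕ with Wₕ = Nₕ/N, N = 35387.
Tier 1: Wₕ = 0.47918727; term = 0.47918727²·(1 − 0.21619390)·815000000/3666 = 40011.454.
Tier 3: Wₕ = 0.52081273; term = 0.52081273²·(1 − 0.16983180)·5580000000/3130 = 401438.61.
Sum = 441450.06.
SE = √(441450.06) = 664.4.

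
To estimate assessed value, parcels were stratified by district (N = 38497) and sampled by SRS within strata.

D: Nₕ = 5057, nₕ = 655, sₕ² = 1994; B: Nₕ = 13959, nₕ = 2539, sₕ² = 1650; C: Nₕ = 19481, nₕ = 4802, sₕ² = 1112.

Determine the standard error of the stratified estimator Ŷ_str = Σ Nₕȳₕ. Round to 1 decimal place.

Var(Ŷ_str) = Σₕ Nₕ²(1 − fₕ)sₕ²/nₕ.
D: 5057²·(1 − 655/5057)·1994/655 = 6.776834 × 10^7.
B: 13959²·(1 − 2539/13959)·1650/2539 = 1.0359568 × 10^8.
C: 19481²·(1 − 4802/19481)·1112/4802 = 6.6220179 × 10^7.
Sum = 2.375842 × 10^8.
SE = √(2.375842 × 10^8) = 15413.8.

15413.8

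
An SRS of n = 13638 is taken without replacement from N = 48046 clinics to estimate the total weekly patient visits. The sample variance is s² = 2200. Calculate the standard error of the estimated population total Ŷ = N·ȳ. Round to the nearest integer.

16330

Var(Ŷ) = N²·Var(ȳ) = N²·(1 − n/N)·s²/n.
f = 13638/48046 = 0.28385297; Var(ȳ) = 0.71614703·2200/13638 = 0.11552452.
Var(Ŷ) = 48046² · 0.11552452 = 2.6667889 × 10^8.
SE(Ŷ) = √(2.6667889 × 10^8) = 16330.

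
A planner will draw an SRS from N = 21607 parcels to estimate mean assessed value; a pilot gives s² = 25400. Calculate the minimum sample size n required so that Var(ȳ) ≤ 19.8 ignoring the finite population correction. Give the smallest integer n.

Without fpc, n₀ = s²/D = 25400/19.8 = 1282.8283.
Rounding up, n = 1283.

1283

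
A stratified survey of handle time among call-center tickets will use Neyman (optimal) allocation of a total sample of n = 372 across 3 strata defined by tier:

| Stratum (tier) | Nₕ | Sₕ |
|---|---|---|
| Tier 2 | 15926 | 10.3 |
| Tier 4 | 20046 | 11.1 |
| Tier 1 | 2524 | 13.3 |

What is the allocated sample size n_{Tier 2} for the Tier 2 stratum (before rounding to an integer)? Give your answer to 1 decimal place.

145.2

Neyman allocation: nₕ = n·NₕSₕ / Σⱼ NⱼSⱼ.
Σ NⱼSⱼ = 15926·10.3 + 20046·11.1 + 2524·13.3 = 420117.6.
n_{Tier 2} = 372·15926·10.3 / 420117.6 = 145.2.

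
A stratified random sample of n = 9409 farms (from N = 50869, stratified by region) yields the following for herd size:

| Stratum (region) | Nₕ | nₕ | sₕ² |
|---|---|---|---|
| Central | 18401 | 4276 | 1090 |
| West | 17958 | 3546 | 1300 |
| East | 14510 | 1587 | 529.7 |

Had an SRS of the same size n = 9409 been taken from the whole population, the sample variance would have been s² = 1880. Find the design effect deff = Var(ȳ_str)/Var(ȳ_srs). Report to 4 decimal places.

0.5309

Var(ȳ_str) = Σ Wₕ²(1−fₕ)sₕ²/nₕ with Wₕ = Nₕ/50869:
  Central: (18401/50869)²·(1−4276/18401)·1090/4276 = 0.025604263
  West: (17958/50869)²·(1−3546/17958)·1300/3546 = 0.036667427
  East: (14510/50869)²·(1−1587/14510)·529.7/1587 = 0.024186744
  → Var(ȳ_str) = 0.086458434.
Var(ȳ_srs) = (1 − 9409/50869)·1880/9409 = 0.16285102.
deff = 0.086458434 / 0.16285102 = 0.5309.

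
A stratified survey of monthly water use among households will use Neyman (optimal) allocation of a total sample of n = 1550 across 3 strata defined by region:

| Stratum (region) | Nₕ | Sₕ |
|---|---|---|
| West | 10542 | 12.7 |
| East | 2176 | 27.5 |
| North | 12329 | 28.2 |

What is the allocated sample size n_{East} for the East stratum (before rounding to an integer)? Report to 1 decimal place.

Neyman allocation: nₕ = n·NₕSₕ / Σⱼ NⱼSⱼ.
Σ NⱼSⱼ = 10542·12.7 + 2176·27.5 + 12329·28.2 = 541401.2.
n_{East} = 1550·2176·27.5 / 541401.2 = 171.3.

171.3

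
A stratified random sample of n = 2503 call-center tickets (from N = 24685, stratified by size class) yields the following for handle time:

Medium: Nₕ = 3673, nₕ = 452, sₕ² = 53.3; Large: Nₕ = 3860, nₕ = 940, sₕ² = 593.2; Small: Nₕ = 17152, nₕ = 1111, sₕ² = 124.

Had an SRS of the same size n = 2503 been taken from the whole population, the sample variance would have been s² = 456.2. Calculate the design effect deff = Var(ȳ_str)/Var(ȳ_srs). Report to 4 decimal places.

0.3929

Var(ȳ_str) = Σ Wₕ²(1−fₕ)sₕ²/nₕ with Wₕ = Nₕ/24685:
  Medium: (3673/24685)²·(1−452/3673)·53.3/452 = 0.0022894658
  Large: (3860/24685)²·(1−940/3860)·593.2/940 = 0.011672857
  Small: (17152/24685)²·(1−1111/17152)·124/1111 = 0.050395014
  → Var(ȳ_str) = 0.064357337.
Var(ȳ_srs) = (1 − 2503/24685)·456.2/2503 = 0.16378043.
deff = 0.064357337 / 0.16378043 = 0.3929.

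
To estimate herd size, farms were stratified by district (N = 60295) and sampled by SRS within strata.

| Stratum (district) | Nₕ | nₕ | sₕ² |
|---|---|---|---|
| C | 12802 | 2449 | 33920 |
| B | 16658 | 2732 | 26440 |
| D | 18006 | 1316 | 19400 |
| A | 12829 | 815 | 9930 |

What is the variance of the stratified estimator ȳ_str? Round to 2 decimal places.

2.86

Var(ȳ_str) = Σₕ Wₕ²(1 − fₕ)sₕ²/nₕ with Wₕ = Nₕ/N, N = 60295.
C: Wₕ = 0.21232275; term = 0.21232275²·(1 − 0.19129823)·33920/2449 = 0.50495014.
B: Wₕ = 0.27627498; term = 0.27627498²·(1 − 0.16400528)·26440/2732 = 0.61754329.
D: Wₕ = 0.29863173; term = 0.29863173²·(1 − 0.07308675)·19400/1316 = 1.2185878.
A: Wₕ = 0.21277054; term = 0.21277054²·(1 − 0.06352794)·9930/815 = 0.51654656.
Sum = 2.8576278.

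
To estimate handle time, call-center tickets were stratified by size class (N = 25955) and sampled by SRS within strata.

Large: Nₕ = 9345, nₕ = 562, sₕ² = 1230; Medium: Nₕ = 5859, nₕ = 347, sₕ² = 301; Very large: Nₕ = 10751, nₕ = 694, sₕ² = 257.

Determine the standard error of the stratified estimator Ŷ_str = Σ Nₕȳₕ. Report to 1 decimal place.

15738.1

Var(Ŷ_str) = Σₕ Nₕ²(1 − fₕ)sₕ²/nₕ.
Large: 9345²·(1 − 562/9345)·1230/562 = 1.7963501 × 10^8.
Medium: 5859²·(1 − 347/5859)·301/347 = 2.8013652 × 10^7.
Very large: 10751²·(1 − 694/10751)·257/694 = 4.0039714 × 10^7.
Sum = 2.4768838 × 10^8.
SE = √(2.4768838 × 10^8) = 15738.1.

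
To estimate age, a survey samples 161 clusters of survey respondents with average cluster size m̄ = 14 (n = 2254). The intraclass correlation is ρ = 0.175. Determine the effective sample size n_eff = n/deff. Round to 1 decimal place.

deff = 1 + (14 − 1)·0.175 = 1 + 2.275 = 3.275.
n_eff = 2254 / 3.275 = 688.2.

688.2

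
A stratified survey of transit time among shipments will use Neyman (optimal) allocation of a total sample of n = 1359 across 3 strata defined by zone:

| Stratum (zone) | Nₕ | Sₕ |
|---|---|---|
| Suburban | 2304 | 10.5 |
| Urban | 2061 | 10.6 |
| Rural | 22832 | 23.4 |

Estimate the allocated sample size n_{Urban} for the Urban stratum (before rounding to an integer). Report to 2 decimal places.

Neyman allocation: nₕ = n·NₕSₕ / Σⱼ NⱼSⱼ.
Σ NⱼSⱼ = 2304·10.5 + 2061·10.6 + 22832·23.4 = 580307.4.
n_{Urban} = 1359·2061·10.6 / 580307.4 = 51.16.

51.16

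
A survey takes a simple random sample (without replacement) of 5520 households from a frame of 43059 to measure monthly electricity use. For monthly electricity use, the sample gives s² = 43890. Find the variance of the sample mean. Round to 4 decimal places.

Under SRS without replacement, Var(ȳ) = (1 − f)·s²/n with f = n/N = 5520/43059 = 0.12819620.
Var(ȳ) = (1 − 0.12819620)·43890/5520 = 0.87180380·7.951087 = 6.9317879.

6.9318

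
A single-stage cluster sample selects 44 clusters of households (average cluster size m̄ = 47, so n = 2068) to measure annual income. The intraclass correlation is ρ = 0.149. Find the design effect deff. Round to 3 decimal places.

deff = 1 + (47 − 1)·0.149 = 1 + 6.854 = 7.854.

7.854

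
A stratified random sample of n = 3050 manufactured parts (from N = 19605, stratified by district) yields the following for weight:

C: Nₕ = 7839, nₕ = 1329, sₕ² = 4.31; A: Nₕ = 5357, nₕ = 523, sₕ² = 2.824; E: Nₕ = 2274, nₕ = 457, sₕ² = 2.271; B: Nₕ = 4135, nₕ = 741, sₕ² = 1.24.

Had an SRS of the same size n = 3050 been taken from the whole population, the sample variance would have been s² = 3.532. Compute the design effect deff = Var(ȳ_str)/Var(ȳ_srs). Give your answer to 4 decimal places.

Var(ȳ_str) = Σ Wₕ²(1−fₕ)sₕ²/nₕ with Wₕ = Nₕ/19605:
  C: (7839/19605)²·(1−1329/7839)·4.31/1329 = 4.3058634 × 10^-4
  A: (5357/19605)²·(1−523/5357)·2.824/523 = 3.6379573 × 10^-4
  E: (2274/19605)²·(1−457/2274)·2.271/457 = 5.3421076 × 10^-5
  B: (4135/19605)²·(1−741/4135)·1.24/741 = 6.1102241 × 10^-5
  → Var(ȳ_str) = 9.0890539 × 10^-4.
Var(ȳ_srs) = (1 − 3050/19605)·3.532/3050 = 9.7787466 × 10^-4.
deff = (9.0890539 × 10^-4) / (9.7787466 × 10^-4) = 0.9295.

0.9295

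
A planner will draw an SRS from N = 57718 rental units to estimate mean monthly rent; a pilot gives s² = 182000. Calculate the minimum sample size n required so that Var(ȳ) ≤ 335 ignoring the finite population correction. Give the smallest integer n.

Without fpc, n₀ = s²/D = 182000/335 = 543.2836.
Rounding up, n = 544.

544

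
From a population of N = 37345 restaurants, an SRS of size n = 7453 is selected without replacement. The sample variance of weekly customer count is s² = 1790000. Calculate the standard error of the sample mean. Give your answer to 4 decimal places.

13.8651

Under SRS without replacement, Var(ȳ) = (1 − f)·s²/n with f = n/N = 7453/37345 = 0.19957156.
Var(ȳ) = (1 − 0.19957156)·1790000/7453 = 0.80042844·240.17174 = 192.24029.
SE(ȳ) = √(192.24029) = 13.8651.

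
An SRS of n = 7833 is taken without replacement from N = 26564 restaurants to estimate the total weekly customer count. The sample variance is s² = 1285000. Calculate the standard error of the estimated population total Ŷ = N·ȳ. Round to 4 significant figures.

285700

Var(Ŷ) = N²·Var(ȳ) = N²·(1 − n/N)·s²/n.
f = 7833/26564 = 0.29487276; Var(ȳ) = 0.70512724·1285000/7833 = 115.6758.
Var(Ŷ) = 26564² · 115.6758 = 8.1626177 × 10^10.
SE(Ŷ) = √(8.1626177 × 10^10) = 285700.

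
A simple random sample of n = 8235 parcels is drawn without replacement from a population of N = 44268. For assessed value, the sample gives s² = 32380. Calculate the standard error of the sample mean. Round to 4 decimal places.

Under SRS without replacement, Var(ȳ) = (1 − f)·s²/n with f = n/N = 8235/44268 = 0.18602602.
Var(ȳ) = (1 − 0.18602602)·32380/8235 = 0.81397398·3.9319976 = 3.2005437.
SE(ȳ) = √(3.2005437) = 1.7890.

1.7890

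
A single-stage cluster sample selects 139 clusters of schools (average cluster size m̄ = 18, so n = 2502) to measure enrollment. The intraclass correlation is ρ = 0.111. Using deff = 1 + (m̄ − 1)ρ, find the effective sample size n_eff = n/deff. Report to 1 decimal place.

deff = 1 + (18 − 1)·0.111 = 1 + 1.887 = 2.887.
n_eff = 2502 / 2.887 = 866.6.

866.6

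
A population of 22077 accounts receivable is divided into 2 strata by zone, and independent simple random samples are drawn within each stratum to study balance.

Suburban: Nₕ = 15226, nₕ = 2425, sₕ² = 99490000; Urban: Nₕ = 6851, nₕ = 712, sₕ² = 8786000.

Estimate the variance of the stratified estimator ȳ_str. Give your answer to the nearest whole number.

Var(ȳ_str) = Σₕ Wₕ²(1 − fₕ)sₕ²/nₕ with Wₕ = Nₕ/N, N = 22077.
Suburban: Wₕ = 0.68967704; term = 0.68967704²·(1 − 0.15926704)·99490000/2425 = 16406.551.
Urban: Wₕ = 0.31032296; term = 0.31032296²·(1 − 0.10392643)·8786000/712 = 1064.8359.
Sum = 17471.387.

17471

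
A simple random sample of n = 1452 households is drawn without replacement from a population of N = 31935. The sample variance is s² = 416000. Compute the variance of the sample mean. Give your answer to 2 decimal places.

Under SRS without replacement, Var(ȳ) = (1 − f)·s²/n with f = n/N = 1452/31935 = 0.04546736.
Var(ȳ) = (1 − 0.04546736)·416000/1452 = 0.95453264·286.50138 = 273.47492.

273.47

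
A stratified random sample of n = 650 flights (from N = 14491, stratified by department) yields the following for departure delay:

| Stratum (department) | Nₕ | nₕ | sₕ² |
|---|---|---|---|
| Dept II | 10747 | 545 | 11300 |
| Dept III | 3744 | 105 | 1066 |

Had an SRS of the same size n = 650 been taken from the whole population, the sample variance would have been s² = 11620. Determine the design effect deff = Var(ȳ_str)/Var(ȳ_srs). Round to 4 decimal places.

Var(ȳ_str) = Σ Wₕ²(1−fₕ)sₕ²/nₕ with Wₕ = Nₕ/14491:
  Dept II: (10747/14491)²·(1−545/10747)·11300/545 = 10.825745
  Dept III: (3744/14491)²·(1−105/3744)·1066/105 = 0.65870216
  → Var(ȳ_str) = 11.484447.
Var(ȳ_srs) = (1 − 650/14491)·11620/650 = 17.075046.
deff = 11.484447 / 17.075046 = 0.6726.

0.6726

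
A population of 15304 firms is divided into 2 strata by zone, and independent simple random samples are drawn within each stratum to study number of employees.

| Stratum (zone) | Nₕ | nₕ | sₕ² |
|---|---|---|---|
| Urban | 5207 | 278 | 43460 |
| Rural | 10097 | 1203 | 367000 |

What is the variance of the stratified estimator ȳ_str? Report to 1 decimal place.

Var(ȳ_str) = Σₕ Wₕ²(1 − fₕ)sₕ²/nₕ with Wₕ = Nₕ/N, N = 15304.
Urban: Wₕ = 0.34023785; term = 0.34023785²·(1 − 0.05338967)·43460/278 = 17.130948.
Rural: Wₕ = 0.65976215; term = 0.65976215²·(1 − 0.11914430)·367000/1203 = 116.97149.
Sum = 134.10244.

134.1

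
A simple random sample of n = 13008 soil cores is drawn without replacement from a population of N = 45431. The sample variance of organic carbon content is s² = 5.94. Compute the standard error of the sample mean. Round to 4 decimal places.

Under SRS without replacement, Var(ȳ) = (1 − f)·s²/n with f = n/N = 13008/45431 = 0.28632432.
Var(ȳ) = (1 − 0.28632432)·5.94/13008 = 0.71367568·4.5664207 × 10^-4 = 3.2589434 × 10^-4.
SE(ȳ) = √(3.2589434 × 10^-4) = 0.0181.

0.0181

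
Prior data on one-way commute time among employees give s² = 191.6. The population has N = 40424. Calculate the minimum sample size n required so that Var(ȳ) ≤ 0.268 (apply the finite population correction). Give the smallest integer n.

703

Without fpc, n₀ = s²/D = 191.6/0.268 = 714.9254.
With fpc, (1 − n/N)·s²/n ≤ D requires n ≥ n₀/(1 + n₀/N) = 714.9254/(1 + 714.9254/40424) = 702.5012.
Rounding up, n = 703.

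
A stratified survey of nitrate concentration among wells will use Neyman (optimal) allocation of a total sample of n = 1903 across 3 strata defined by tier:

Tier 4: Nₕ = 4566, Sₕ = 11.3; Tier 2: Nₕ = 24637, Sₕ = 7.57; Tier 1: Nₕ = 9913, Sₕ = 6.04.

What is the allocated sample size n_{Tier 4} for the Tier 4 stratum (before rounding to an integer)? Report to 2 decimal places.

Neyman allocation: nₕ = n·NₕSₕ / Σⱼ NⱼSⱼ.
Σ NⱼSⱼ = 4566·11.3 + 24637·7.57 + 9913·6.04 = 297972.41.
n_{Tier 4} = 1903·4566·11.3 / 297972.41 = 329.52.

329.52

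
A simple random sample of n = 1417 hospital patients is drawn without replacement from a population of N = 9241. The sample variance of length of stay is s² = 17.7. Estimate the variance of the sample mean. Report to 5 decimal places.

0.01058

Under SRS without replacement, Var(ȳ) = (1 − f)·s²/n with f = n/N = 1417/9241 = 0.15333838.
Var(ȳ) = (1 − 0.15333838)·17.7/1417 = 0.84666162·0.012491179 = 0.010575801.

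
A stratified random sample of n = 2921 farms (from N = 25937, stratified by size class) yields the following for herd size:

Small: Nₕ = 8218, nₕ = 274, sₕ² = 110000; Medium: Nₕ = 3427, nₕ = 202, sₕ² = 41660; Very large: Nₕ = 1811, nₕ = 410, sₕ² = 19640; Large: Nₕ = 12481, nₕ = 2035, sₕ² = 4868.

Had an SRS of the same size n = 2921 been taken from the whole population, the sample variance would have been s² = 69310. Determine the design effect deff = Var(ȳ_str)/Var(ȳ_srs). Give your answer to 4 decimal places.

Var(ȳ_str) = Σ Wₕ²(1−fₕ)sₕ²/nₕ with Wₕ = Nₕ/25937:
  Small: (8218/25937)²·(1−274/8218)·110000/274 = 38.959019
  Medium: (3427/25937)²·(1−202/3427)·41660/202 = 3.3882249
  Very large: (1811/25937)²·(1−410/1811)·19640/410 = 0.18066529
  Large: (12481/25937)²·(1−2035/12481)·4868/2035 = 0.46360283
  → Var(ȳ_str) = 42.991512.
Var(ȳ_srs) = (1 − 2921/25937)·69310/2921 = 21.055931.
deff = 42.991512 / 21.055931 = 2.0418.

2.0418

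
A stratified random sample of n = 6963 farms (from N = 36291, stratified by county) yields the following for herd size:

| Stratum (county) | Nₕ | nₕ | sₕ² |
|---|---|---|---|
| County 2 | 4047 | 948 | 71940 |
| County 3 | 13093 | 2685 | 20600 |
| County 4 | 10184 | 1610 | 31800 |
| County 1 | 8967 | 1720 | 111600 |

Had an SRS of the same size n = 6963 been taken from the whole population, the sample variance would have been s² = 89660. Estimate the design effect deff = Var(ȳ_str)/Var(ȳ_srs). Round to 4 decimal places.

0.5792

Var(ȳ_str) = Σ Wₕ²(1−fₕ)sₕ²/nₕ with Wₕ = Nₕ/36291:
  County 2: (4047/36291)²·(1−948/4047)·71940/948 = 0.72263502
  County 3: (13093/36291)²·(1−2685/13093)·20600/2685 = 0.79383732
  County 4: (10184/36291)²·(1−1610/10184)·31800/1610 = 1.3094992
  County 1: (8967/36291)²·(1−1720/8967)·111600/1720 = 3.2014248
  → Var(ȳ_str) = 6.0273963.
Var(ȳ_srs) = (1 − 6963/36291)·89660/6963 = 10.406049.
deff = 6.0273963 / 10.406049 = 0.5792.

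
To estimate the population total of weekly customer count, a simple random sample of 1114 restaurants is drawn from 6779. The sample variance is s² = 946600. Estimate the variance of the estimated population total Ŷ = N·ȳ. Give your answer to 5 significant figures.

Var(Ŷ) = N²·Var(ȳ) = N²·(1 − n/N)·s²/n.
f = 1114/6779 = 0.16433102; Var(ȳ) = 0.83566898·946600/1114 = 710.09359.
Var(Ŷ) = 6779² · 710.09359 = 3.2632238 × 10^10.

3.2632 × 10^10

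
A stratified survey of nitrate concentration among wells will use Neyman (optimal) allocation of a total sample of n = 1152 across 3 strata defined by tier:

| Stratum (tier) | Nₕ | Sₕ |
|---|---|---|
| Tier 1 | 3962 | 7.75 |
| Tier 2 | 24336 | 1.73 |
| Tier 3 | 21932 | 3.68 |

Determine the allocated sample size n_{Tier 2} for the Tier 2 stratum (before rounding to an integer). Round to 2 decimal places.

Neyman allocation: nₕ = n·NₕSₕ / Σⱼ NⱼSⱼ.
Σ NⱼSⱼ = 3962·7.75 + 24336·1.73 + 21932·3.68 = 153516.54.
n_{Tier 2} = 1152·24336·1.73 / 153516.54 = 315.93.

315.93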